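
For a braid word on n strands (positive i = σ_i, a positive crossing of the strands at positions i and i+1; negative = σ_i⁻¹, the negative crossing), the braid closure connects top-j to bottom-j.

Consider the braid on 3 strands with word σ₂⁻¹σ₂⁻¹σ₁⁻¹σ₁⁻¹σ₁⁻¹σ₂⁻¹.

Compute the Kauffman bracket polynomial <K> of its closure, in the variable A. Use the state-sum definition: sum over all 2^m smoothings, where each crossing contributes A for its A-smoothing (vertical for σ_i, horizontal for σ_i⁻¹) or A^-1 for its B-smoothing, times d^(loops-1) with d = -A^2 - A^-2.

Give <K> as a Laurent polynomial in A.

A^14 - 2*A^10 + A^6 - 2*A^2 + 2*A^-2 + A^-10

Derivation:
Braid: s2^-1 s2^-1 s1^-1 s1^-1 s1^-1 s2^-1 on 3 strands, 6 crossings.
Writhe w = (#positive) - (#negative) = 0 - 6 = -6.
Enumerate smoothing states for the bracket polynomial. There are 2^6 = 64 states.
Smooth each crossing (0=||, 1=⌣⌢); contribution A^(Σ sign_k(1-2s_k)) * d^(L-1).
Tabulate the states by total A-exponent and number of loops L (A-exp: L × count):
  A^6: L=5 ×1
  A^4: L=4 ×6
  A^2: L=3 ×15
  A^0: L=2 ×18, L=4 ×2
  A^-2: L=1 ×9, L=3 ×6
  A^-4: L=2 ×6
  A^-6: L=3 ×1
Each group contributes A^e * Σ count * d^(L-1):
Powers of d = -A^2 - A^-2: d^2 = A^4 + 2 + A^-4; d^3 = -A^6 - 3*A^2 - 3*A^-2 - A^-6; d^4 = A^8 + 4*A^4 + 6 + 4*A^-4 + A^-8.
  A^6 * (d^4) = A^14 + 4*A^10 + 6*A^6 + 4*A^2 + A^-2
  A^4 * (6*d^3) = -6*A^10 - 18*A^6 - 18*A^2 - 6*A^-2
  A^2 * (15*d^2) = 15*A^6 + 30*A^2 + 15*A^-2
  A^0 * (18*d + 2*d^3) = -2*A^6 - 24*A^2 - 24*A^-2 - 2*A^-6
  A^-2 * (9 + 6*d^2) = 6*A^2 + 21*A^-2 + 6*A^-6
  A^-4 * (6*d) = -6*A^-2 - 6*A^-6
  A^-6 * (d^2) = A^-2 + 2*A^-6 + A^-10
Summing the groups: <K> = A^14 - 2*A^10 + A^6 - 2*A^2 + 2*A^-2 + A^-10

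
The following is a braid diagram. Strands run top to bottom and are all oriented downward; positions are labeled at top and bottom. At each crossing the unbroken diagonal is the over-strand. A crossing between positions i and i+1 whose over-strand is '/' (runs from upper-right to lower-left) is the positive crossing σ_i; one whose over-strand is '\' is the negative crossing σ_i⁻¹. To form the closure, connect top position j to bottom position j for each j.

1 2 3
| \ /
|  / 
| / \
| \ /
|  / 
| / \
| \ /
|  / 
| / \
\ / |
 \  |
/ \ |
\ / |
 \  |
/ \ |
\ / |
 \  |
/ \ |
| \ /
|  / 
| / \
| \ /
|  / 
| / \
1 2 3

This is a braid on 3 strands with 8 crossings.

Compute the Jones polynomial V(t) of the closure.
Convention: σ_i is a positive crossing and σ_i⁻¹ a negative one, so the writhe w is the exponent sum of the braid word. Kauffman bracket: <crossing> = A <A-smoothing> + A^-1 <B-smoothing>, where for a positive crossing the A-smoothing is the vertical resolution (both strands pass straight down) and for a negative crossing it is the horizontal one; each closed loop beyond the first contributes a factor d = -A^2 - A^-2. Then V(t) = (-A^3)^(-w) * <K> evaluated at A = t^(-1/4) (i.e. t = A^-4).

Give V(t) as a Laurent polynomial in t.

-t^6 + t^5 - 2*t^4 + 3*t^3 - 2*t^2 + 3*t - 1 + t^-1 - t^-2

Derivation:
Reading the diagram top to bottom ('/'-over between positions i,i+1 = s_i, '\'-over = s_i^-1): braid word = s2 s2 s2 s1^-1 s1^-1 s1^-1 s2 s2.
Braid: s2 s2 s2 s1^-1 s1^-1 s1^-1 s2 s2 on 3 strands, 8 crossings.
Writhe w = (#positive) - (#negative) = 5 - 3 = 2.
Computing the Kauffman bracket via state sum. There are 2^8 = 256 states.
Each crossing splits two ways (0=vertical, 1=horizontal). The state's weight is A^(#A-smoothings - #B-smoothings) * d^(loops - 1).
Tabulate the states by total A-exponent and number of loops L (A-exp: L × count):
  A^8: L=4 ×1
  A^6: L=3 ×8
  A^4: L=2 ×18, L=4 ×10
  A^2: L=1 ×15, L=3 ×31, L=5 ×10
  A^0: L=2 ×35, L=4 ×30, L=6 ×5
  A^-2: L=3 ×40, L=5 ×15, L=7 ×1
  A^-4: L=4 ×25, L=6 ×3
  A^-6: L=5 ×8
  A^-8: L=6 ×1
Each group contributes A^e * Σ count * d^(L-1):
Powers of d = -A^2 - A^-2: d^2 = A^4 + 2 + A^-4; d^3 = -A^6 - 3*A^2 - 3*A^-2 - A^-6; d^4 = A^8 + 4*A^4 + 6 + 4*A^-4 + A^-8; d^5 = -A^10 - 5*A^6 - 10*A^2 - 10*A^-2 - 5*A^-6 - A^-10; d^6 = A^12 + 6*A^8 + 15*A^4 + 20 + 15*A^-4 + 6*A^-8 + A^-12.
  A^8 * (d^3) = -A^14 - 3*A^10 - 3*A^6 - A^2
  A^6 * (8*d^2) = 8*A^10 + 16*A^6 + 8*A^2
  A^4 * (18*d + 10*d^3) = -10*A^10 - 48*A^6 - 48*A^2 - 10*A^-2
  A^2 * (15 + 31*d^2 + 10*d^4) = 10*A^10 + 71*A^6 + 137*A^2 + 71*A^-2 + 10*A^-6
  A^0 * (35*d + 30*d^3 + 5*d^5) = -5*A^10 - 55*A^6 - 175*A^2 - 175*A^-2 - 55*A^-6 - 5*A^-10
  A^-2 * (40*d^2 + 15*d^4 + d^6) = A^10 + 21*A^6 + 115*A^2 + 190*A^-2 + 115*A^-6 + 21*A^-10 + A^-14
  A^-4 * (25*d^3 + 3*d^5) = -3*A^6 - 40*A^2 - 105*A^-2 - 105*A^-6 - 40*A^-10 - 3*A^-14
  A^-6 * (8*d^4) = 8*A^2 + 32*A^-2 + 48*A^-6 + 32*A^-10 + 8*A^-14
  A^-8 * (d^5) = -A^2 - 5*A^-2 - 10*A^-6 - 10*A^-10 - 5*A^-14 - A^-18
Summing the groups: <K> = -A^14 + A^10 - A^6 + 3*A^2 - 2*A^-2 + 3*A^-6 - 2*A^-10 + A^-14 - A^-18
Normalise by the writhe: (-A^3)^(-w) = (-A^3)^(-2) = A^-6, so f(A) = A^-6 * <K> = -A^8 + A^4 - 1 + 3*A^-4 - 2*A^-8 + 3*A^-12 - 2*A^-16 + A^-20 - A^-24.
Substitute A = t^(-1/4), i.e. A^e → t^(-e/4): V(t) = -t^6 + t^5 - 2*t^4 + 3*t^3 - 2*t^2 + 3*t - 1 + t^-1 - t^-2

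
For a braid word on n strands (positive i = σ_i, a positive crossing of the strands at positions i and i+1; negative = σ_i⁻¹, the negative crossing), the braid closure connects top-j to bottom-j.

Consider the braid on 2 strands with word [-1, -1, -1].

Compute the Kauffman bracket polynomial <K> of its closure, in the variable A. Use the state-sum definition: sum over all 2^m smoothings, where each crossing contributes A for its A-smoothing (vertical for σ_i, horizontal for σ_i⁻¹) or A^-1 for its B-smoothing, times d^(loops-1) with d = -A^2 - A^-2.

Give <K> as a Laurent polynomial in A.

Braid: s1^-1 s1^-1 s1^-1 on 2 strands, 3 crossings.
Writhe w = (#positive) - (#negative) = 0 - 3 = -3.
State-sum expansion of <K>. There are 2^3 = 8 states.
Smooth each crossing (0=||, 1=⌣⌢); contribution A^(Σ sign_k(1-2s_k)) * d^(L-1).
  state 000: A-exp=-3, loops=2, term = A^-3 * d^1
  state 001: A-exp=-1, loops=1, term = A^-1 * d^0
  state 010: A-exp=-1, loops=1, term = A^-1 * d^0
  state 011: A-exp=+1, loops=2, term = A^1 * d^1
  state 100: A-exp=-1, loops=1, term = A^-1 * d^0
  state 101: A-exp=+1, loops=2, term = A^1 * d^1
  state 110: A-exp=+1, loops=2, term = A^1 * d^1
  state 111: A-exp=+3, loops=3, term = A^3 * d^2
Collect the terms by A-exponent (count of states per loop number):
Powers of d = -A^2 - A^-2: d^2 = A^4 + 2 + A^-4.
  A^3 * (d^2) = A^7 + 2*A^3 + A^-1
  A^1 * (3*d) = -3*A^3 - 3*A^-1
  A^-1 * (3) = 3*A^-1
  A^-3 * (d) = -A^-1 - A^-5
Summing the groups: <K> = A^7 - A^3 - A^-5

Answer: A^7 - A^3 - A^-5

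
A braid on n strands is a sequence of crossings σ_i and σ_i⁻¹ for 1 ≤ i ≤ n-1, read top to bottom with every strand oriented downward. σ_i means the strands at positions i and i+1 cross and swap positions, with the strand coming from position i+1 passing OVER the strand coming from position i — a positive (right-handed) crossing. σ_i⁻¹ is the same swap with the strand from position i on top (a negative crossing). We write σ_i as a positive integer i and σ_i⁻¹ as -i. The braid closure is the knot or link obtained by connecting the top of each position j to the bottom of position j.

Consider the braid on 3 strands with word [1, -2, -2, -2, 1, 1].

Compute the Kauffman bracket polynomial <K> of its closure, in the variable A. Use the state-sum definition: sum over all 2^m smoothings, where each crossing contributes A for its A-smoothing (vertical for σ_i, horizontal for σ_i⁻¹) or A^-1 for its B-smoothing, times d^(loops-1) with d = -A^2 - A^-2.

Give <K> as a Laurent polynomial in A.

-A^12 + A^8 - A^4 + 3 - A^-4 + A^-8 - A^-12

Derivation:
Braid: s1 s2^-1 s2^-1 s2^-1 s1 s1 on 3 strands, 6 crossings.
Writhe w = (#positive) - (#negative) = 3 - 3 = 0.
Enumerate smoothing states for the bracket polynomial. There are 2^6 = 64 states.
Smooth each crossing (0=||, 1=⌣⌢); contribution A^(Σ sign_k(1-2s_k)) * d^(L-1).
Tabulate the states by total A-exponent and number of loops L (A-exp: L × count):
  A^6: L=4 ×1
  A^4: L=3 ×6
  A^2: L=2 ×12, L=4 ×3
  A^0: L=1 ×9, L=3 ×10, L=5 ×1
  A^-2: L=2 ×12, L=4 ×3
  A^-4: L=3 ×6
  A^-6: L=4 ×1
Each group contributes A^e * Σ count * d^(L-1):
Powers of d = -A^2 - A^-2: d^2 = A^4 + 2 + A^-4; d^3 = -A^6 - 3*A^2 - 3*A^-2 - A^-6; d^4 = A^8 + 4*A^4 + 6 + 4*A^-4 + A^-8.
  A^6 * (d^3) = -A^12 - 3*A^8 - 3*A^4 - 1
  A^4 * (6*d^2) = 6*A^8 + 12*A^4 + 6
  A^2 * (12*d + 3*d^3) = -3*A^8 - 21*A^4 - 21 - 3*A^-4
  A^0 * (9 + 10*d^2 + d^4) = A^8 + 14*A^4 + 35 + 14*A^-4 + A^-8
  A^-2 * (12*d + 3*d^3) = -3*A^4 - 21 - 21*A^-4 - 3*A^-8
  A^-4 * (6*d^2) = 6 + 12*A^-4 + 6*A^-8
  A^-6 * (d^3) = -1 - 3*A^-4 - 3*A^-8 - A^-12
Summing the groups: <K> = -A^12 + A^8 - A^4 + 3 - A^-4 + A^-8 - A^-12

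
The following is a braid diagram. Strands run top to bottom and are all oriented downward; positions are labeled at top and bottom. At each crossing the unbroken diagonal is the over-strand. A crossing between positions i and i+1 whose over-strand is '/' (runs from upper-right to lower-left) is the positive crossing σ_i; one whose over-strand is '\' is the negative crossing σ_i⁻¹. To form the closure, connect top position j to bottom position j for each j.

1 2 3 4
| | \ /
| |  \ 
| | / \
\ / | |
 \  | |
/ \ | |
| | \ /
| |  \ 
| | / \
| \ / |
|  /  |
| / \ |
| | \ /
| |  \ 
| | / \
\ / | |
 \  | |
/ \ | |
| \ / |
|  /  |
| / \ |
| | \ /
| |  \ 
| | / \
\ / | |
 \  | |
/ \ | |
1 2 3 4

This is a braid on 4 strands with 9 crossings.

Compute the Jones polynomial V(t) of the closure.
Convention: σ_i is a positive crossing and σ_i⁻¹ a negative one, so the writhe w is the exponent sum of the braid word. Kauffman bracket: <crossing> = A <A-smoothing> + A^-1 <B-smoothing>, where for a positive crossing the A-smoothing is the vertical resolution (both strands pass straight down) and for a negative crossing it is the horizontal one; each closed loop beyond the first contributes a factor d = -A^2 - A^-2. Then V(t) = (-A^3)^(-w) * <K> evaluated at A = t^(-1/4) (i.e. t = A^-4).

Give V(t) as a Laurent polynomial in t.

Reading the diagram top to bottom ('/'-over between positions i,i+1 = s_i, '\'-over = s_i^-1): braid word = s3^-1 s1^-1 s3^-1 s2 s3^-1 s1^-1 s2 s3^-1 s1^-1.
Braid: s3^-1 s1^-1 s3^-1 s2 s3^-1 s1^-1 s2 s3^-1 s1^-1 on 4 strands, 9 crossings.
Writhe w = (#positive) - (#negative) = 2 - 7 = -5.
Enumerate smoothing states for the bracket polynomial. There are 2^9 = 512 states.
Each crossing splits two ways (0=vertical, 1=horizontal). The state's weight is A^(#A-smoothings - #B-smoothings) * d^(loops - 1).
Tabulate the states by total A-exponent and number of loops L (A-exp: L × count):
  A^9: L=7 ×1
  A^7: L=6 ×9
  A^5: L=5 ×36
  A^3: L=4 ×83, L=6 ×1
  A^1: L=3 ×118, L=5 ×8
  A^-1: L=2 ×100, L=4 ×26
  A^-3: L=1 ×41, L=3 ×42, L=5 ×1
  A^-5: L=2 ×31, L=4 ×5
  A^-7: L=3 ×9
  A^-9: L=4 ×1
Each group contributes A^e * Σ count * d^(L-1):
Powers of d = -A^2 - A^-2: d^2 = A^4 + 2 + A^-4; d^3 = -A^6 - 3*A^2 - 3*A^-2 - A^-6; d^4 = A^8 + 4*A^4 + 6 + 4*A^-4 + A^-8; d^5 = -A^10 - 5*A^6 - 10*A^2 - 10*A^-2 - 5*A^-6 - A^-10; d^6 = A^12 + 6*A^8 + 15*A^4 + 20 + 15*A^-4 + 6*A^-8 + A^-12.
  A^9 * (d^6) = A^21 + 6*A^17 + 15*A^13 + 20*A^9 + 15*A^5 + 6*A + A^-3
  A^7 * (9*d^5) = -9*A^17 - 45*A^13 - 90*A^9 - 90*A^5 - 45*A - 9*A^-3
  A^5 * (36*d^4) = 36*A^13 + 144*A^9 + 216*A^5 + 144*A + 36*A^-3
  A^3 * (83*d^3 + d^5) = -A^13 - 88*A^9 - 259*A^5 - 259*A - 88*A^-3 - A^-7
  A^1 * (118*d^2 + 8*d^4) = 8*A^9 + 150*A^5 + 284*A + 150*A^-3 + 8*A^-7
  A^-1 * (100*d + 26*d^3) = -26*A^5 - 178*A - 178*A^-3 - 26*A^-7
  A^-3 * (41 + 42*d^2 + d^4) = A^5 + 46*A + 131*A^-3 + 46*A^-7 + A^-11
  A^-5 * (31*d + 5*d^3) = -5*A - 46*A^-3 - 46*A^-7 - 5*A^-11
  A^-7 * (9*d^2) = 9*A^-3 + 18*A^-7 + 9*A^-11
  A^-9 * (d^3) = -A^-3 - 3*A^-7 - 3*A^-11 - A^-15
Summing the groups: <K> = A^21 - 3*A^17 + 5*A^13 - 6*A^9 + 7*A^5 - 7*A + 5*A^-3 - 4*A^-7 + 2*A^-11 - A^-15
Normalise by the writhe: (-A^3)^(-w) = (-A^3)^(5) = -A^15, so f(A) = -A^15 * <K> = -A^36 + 3*A^32 - 5*A^28 + 6*A^24 - 7*A^20 + 7*A^16 - 5*A^12 + 4*A^8 - 2*A^4 + 1.
Substitute A = t^(-1/4), i.e. A^e → t^(-e/4): V(t) = 1 - 2*t^-1 + 4*t^-2 - 5*t^-3 + 7*t^-4 - 7*t^-5 + 6*t^-6 - 5*t^-7 + 3*t^-8 - t^-9

Answer: 1 - 2*t^-1 + 4*t^-2 - 5*t^-3 + 7*t^-4 - 7*t^-5 + 6*t^-6 - 5*t^-7 + 3*t^-8 - t^-9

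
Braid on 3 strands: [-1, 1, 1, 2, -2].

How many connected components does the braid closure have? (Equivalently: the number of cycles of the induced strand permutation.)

2

Derivation:
Track the strand permutation on 3 strands, starting from identity.
  step 1: s1^-1 swaps positions 1,2 -> [2 1 3]
  step 2: s1 swaps positions 1,2 -> [1 2 3]
  step 3: s1 swaps positions 1,2 -> [2 1 3]
  step 4: s2 swaps positions 2,3 -> [2 3 1]
  step 5: s2^-1 swaps positions 2,3 -> [2 1 3]
Final permutation (position -> original strand): [2 1 3]
Closure components = cycle count of this permutation = 2.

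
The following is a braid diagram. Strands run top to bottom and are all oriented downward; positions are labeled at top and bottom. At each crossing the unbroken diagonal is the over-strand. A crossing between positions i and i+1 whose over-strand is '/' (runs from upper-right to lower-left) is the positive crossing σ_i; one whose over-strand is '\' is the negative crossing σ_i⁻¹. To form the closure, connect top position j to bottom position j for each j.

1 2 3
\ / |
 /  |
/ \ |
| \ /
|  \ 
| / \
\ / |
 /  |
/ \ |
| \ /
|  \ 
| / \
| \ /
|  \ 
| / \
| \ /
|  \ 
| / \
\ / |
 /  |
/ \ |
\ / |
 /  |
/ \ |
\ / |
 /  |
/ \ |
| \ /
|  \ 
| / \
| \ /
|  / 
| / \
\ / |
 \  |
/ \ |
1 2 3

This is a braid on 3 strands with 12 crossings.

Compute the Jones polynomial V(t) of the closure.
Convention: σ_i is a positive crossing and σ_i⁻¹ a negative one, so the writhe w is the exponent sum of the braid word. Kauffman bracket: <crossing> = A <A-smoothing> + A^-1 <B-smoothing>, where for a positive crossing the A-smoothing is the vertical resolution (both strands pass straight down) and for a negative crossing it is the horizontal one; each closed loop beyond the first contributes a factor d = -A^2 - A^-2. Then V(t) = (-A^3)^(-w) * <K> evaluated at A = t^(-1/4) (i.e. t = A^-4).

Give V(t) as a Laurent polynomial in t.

Reading the diagram top to bottom ('/'-over between positions i,i+1 = s_i, '\'-over = s_i^-1): braid word = s1 s2^-1 s1 s2^-1 s2^-1 s2^-1 s1 s1 s1 s2^-1 s2 s1^-1.
The presented braid s1 s2^-1 s1 s2^-1 s2^-1 s2^-1 s1 s1 s1 s2^-1 s2 s1^-1 on 3 strands reduces by inverse Markov moves (closure unchanged at each step):
  Deconjugate: the word is γ·β·γ⁻¹ with γ = s1 s2^-1 (prefix) and γ⁻¹ = s2 s1^-1 (suffix); strip both.
Reduced to β = s1 s2^-1 s2^-1 s2^-1 s1 s1 s1 s2^-1 on 3 strands, 8 crossings.
Compute on β:
Braid: s1 s2^-1 s2^-1 s2^-1 s1 s1 s1 s2^-1 on 3 strands, 8 crossings.
Writhe w = (#positive) - (#negative) = 4 - 4 = 0.
Computing the Kauffman bracket via state sum. There are 2^8 = 256 states.
Smooth each crossing (0=||, 1=⌣⌢); contribution A^(Σ sign_k(1-2s_k)) * d^(L-1).
Tabulate the states by total A-exponent and number of loops L (A-exp: L × count):
  A^8: L=5 ×1
  A^6: L=4 ×8
  A^4: L=3 ×25, L=5 ×3
  A^2: L=2 ×37, L=4 ×18, L=6 ×1
  A^0: L=1 ×25, L=3 ×37, L=5 ×8
  A^-2: L=2 ×37, L=4 ×18, L=6 ×1
  A^-4: L=3 ×25, L=5 ×3
  A^-6: L=4 ×8
  A^-8: L=5 ×1
Each group contributes A^e * Σ count * d^(L-1):
Powers of d = -A^2 - A^-2: d^2 = A^4 + 2 + A^-4; d^3 = -A^6 - 3*A^2 - 3*A^-2 - A^-6; d^4 = A^8 + 4*A^4 + 6 + 4*A^-4 + A^-8; d^5 = -A^10 - 5*A^6 - 10*A^2 - 10*A^-2 - 5*A^-6 - A^-10.
  A^8 * (d^4) = A^16 + 4*A^12 + 6*A^8 + 4*A^4 + 1
  A^6 * (8*d^3) = -8*A^12 - 24*A^8 - 24*A^4 - 8
  A^4 * (25*d^2 + 3*d^4) = 3*A^12 + 37*A^8 + 68*A^4 + 37 + 3*A^-4
  A^2 * (37*d + 18*d^3 + d^5) = -A^12 - 23*A^8 - 101*A^4 - 101 - 23*A^-4 - A^-8
  A^0 * (25 + 37*d^2 + 8*d^4) = 8*A^8 + 69*A^4 + 147 + 69*A^-4 + 8*A^-8
  A^-2 * (37*d + 18*d^3 + d^5) = -A^8 - 23*A^4 - 101 - 101*A^-4 - 23*A^-8 - A^-12
  A^-4 * (25*d^2 + 3*d^4) = 3*A^4 + 37 + 68*A^-4 + 37*A^-8 + 3*A^-12
  A^-6 * (8*d^3) = -8 - 24*A^-4 - 24*A^-8 - 8*A^-12
  A^-8 * (d^4) = 1 + 4*A^-4 + 6*A^-8 + 4*A^-12 + A^-16
Summing the groups: <K> = A^16 - 2*A^12 + 3*A^8 - 4*A^4 + 5 - 4*A^-4 + 3*A^-8 - 2*A^-12 + A^-16
Normalise by the writhe: (-A^3)^(-w) = (-A^3)^(0) = 1, so f(A) = 1 * <K> = A^16 - 2*A^12 + 3*A^8 - 4*A^4 + 5 - 4*A^-4 + 3*A^-8 - 2*A^-12 + A^-16.
Substitute A = t^(-1/4), i.e. A^e → t^(-e/4): V(t) = t^4 - 2*t^3 + 3*t^2 - 4*t + 5 - 4*t^-1 + 3*t^-2 - 2*t^-3 + t^-4

Answer: t^4 - 2*t^3 + 3*t^2 - 4*t + 5 - 4*t^-1 + 3*t^-2 - 2*t^-3 + t^-4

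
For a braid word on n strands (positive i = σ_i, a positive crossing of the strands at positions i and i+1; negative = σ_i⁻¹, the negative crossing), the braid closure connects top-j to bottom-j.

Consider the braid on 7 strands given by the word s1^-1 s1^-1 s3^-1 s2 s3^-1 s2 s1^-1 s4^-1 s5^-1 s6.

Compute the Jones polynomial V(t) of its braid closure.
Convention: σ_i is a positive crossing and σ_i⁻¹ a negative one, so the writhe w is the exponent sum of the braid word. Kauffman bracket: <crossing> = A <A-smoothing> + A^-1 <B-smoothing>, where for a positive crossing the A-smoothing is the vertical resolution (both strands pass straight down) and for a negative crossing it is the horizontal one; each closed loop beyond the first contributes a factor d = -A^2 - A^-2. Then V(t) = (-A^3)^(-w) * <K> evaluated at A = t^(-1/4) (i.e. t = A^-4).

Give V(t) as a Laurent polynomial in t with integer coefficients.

t - 1 + 2*t^-1 - 3*t^-2 + 3*t^-3 - 2*t^-4 + 2*t^-5 - t^-6

Derivation:
The presented braid s1^-1 s1^-1 s3^-1 s2 s3^-1 s2 s1^-1 s4^-1 s5^-1 s6 on 7 strands reduces by inverse Markov moves (closure unchanged at each step):
  Destabilize: the word has the form β·s6 where s6 occurs only as the final letter (β ∈ B_6); drop it and the last strand → 6 strands.
  Destabilize: the word has the form β·s5^-1 where s5^-1 occurs only as the final letter (β ∈ B_5); drop it and the last strand → 5 strands.
  Destabilize: the word has the form β·s4^-1 where s4^-1 occurs only as the final letter (β ∈ B_4); drop it and the last strand → 4 strands.
Reduced to β = s1^-1 s1^-1 s3^-1 s2 s3^-1 s2 s1^-1 on 4 strands, 7 crossings.
Compute on β:
Braid: s1^-1 s1^-1 s3^-1 s2 s3^-1 s2 s1^-1 on 4 strands, 7 crossings.
Writhe w = (#positive) - (#negative) = 2 - 5 = -3.
Computing the Kauffman bracket via state sum. There are 2^7 = 128 states.
Smooth each crossing (0=||, 1=⌣⌢); contribution A^(Σ sign_k(1-2s_k)) * d^(L-1).
Tabulate the states by total A-exponent and number of loops L (A-exp: L × count):
  A^7: L=5 ×1
  A^5: L=4 ×7
  A^3: L=3 ×20, L=5 ×1
  A^1: L=2 ×27, L=4 ×8
  A^-1: L=1 ×15, L=3 ×19, L=5 ×1
  A^-3: L=2 ×17, L=4 ×4
  A^-5: L=3 ×7
  A^-7: L=4 ×1
Each group contributes A^e * Σ count * d^(L-1):
Powers of d = -A^2 - A^-2: d^2 = A^4 + 2 + A^-4; d^3 = -A^6 - 3*A^2 - 3*A^-2 - A^-6; d^4 = A^8 + 4*A^4 + 6 + 4*A^-4 + A^-8.
  A^7 * (d^4) = A^15 + 4*A^11 + 6*A^7 + 4*A^3 + A^-1
  A^5 * (7*d^3) = -7*A^11 - 21*A^7 - 21*A^3 - 7*A^-1
  A^3 * (20*d^2 + d^4) = A^11 + 24*A^7 + 46*A^3 + 24*A^-1 + A^-5
  A^1 * (27*d + 8*d^3) = -8*A^7 - 51*A^3 - 51*A^-1 - 8*A^-5
  A^-1 * (15 + 19*d^2 + d^4) = A^7 + 23*A^3 + 59*A^-1 + 23*A^-5 + A^-9
  A^-3 * (17*d + 4*d^3) = -4*A^3 - 29*A^-1 - 29*A^-5 - 4*A^-9
  A^-5 * (7*d^2) = 7*A^-1 + 14*A^-5 + 7*A^-9
  A^-7 * (d^3) = -A^-1 - 3*A^-5 - 3*A^-9 - A^-13
Summing the groups: <K> = A^15 - 2*A^11 + 2*A^7 - 3*A^3 + 3*A^-1 - 2*A^-5 + A^-9 - A^-13
Normalise by the writhe: (-A^3)^(-w) = (-A^3)^(3) = -A^9, so f(A) = -A^9 * <K> = -A^24 + 2*A^20 - 2*A^16 + 3*A^12 - 3*A^8 + 2*A^4 - 1 + A^-4.
Substitute A = t^(-1/4), i.e. A^e → t^(-e/4): V(t) = t - 1 + 2*t^-1 - 3*t^-2 + 3*t^-3 - 2*t^-4 + 2*t^-5 - t^-6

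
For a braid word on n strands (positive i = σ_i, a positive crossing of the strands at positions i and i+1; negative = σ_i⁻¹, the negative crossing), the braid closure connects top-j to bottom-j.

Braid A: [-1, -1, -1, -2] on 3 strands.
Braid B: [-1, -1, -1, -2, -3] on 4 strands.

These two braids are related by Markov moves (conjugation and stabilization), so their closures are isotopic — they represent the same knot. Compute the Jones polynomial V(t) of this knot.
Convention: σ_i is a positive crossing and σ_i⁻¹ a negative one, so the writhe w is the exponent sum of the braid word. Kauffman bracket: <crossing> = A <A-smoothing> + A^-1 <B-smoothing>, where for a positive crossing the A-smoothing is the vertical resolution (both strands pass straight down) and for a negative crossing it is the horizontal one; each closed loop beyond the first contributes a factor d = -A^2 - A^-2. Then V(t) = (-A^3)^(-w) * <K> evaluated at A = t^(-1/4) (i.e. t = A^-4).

t^-1 + t^-3 - t^-4

Derivation:
Markov-equivalent braids have isotopic closures, hence identical knot invariants. Strip the Markov moves from each word to reach a common short braid β, then compute V(t) once on β.
Braid A: s1^-1 s1^-1 s1^-1 s2^-1 on 3 strands has no conjugating prefix/suffix or stabilization to strip; take β = s1^-1 s1^-1 s1^-1 s2^-1.
Braid B: s1^-1 s1^-1 s1^-1 s2^-1 s3^-1 on 4 strands reduces by inverse Markov moves (closure unchanged at each step):
  Destabilize: the word has the form β·s3^-1 where s3^-1 occurs only as the final letter (β ∈ B_3); drop it and the last strand → 3 strands.
Reduced to β = s1^-1 s1^-1 s1^-1 s2^-1 on 3 strands, 4 crossings.
Both give the same β = s1^-1 s1^-1 s1^-1 s2^-1 on 3 strands, so one state sum suffices:
Braid: s1^-1 s1^-1 s1^-1 s2^-1 on 3 strands, 4 crossings.
Writhe w = (#positive) - (#negative) = 0 - 4 = -4.
State-sum expansion of <K>. There are 2^4 = 16 states.
For each crossing: s=0 is the vertical smoothing, s=1 horizontal. Crossing k contributes A^(sign_k * (1 - 2*s_k)); loop factor d = -A^2 - A^-2.
  state 0000: A-exp=-4, loops=3, term = A^-4 * d^2
  state 0001: A-exp=-2, loops=2, term = A^-2 * d^1
  state 0010: A-exp=-2, loops=2, term = A^-2 * d^1
  state 0011: A-exp=+0, loops=1, term = A^0 * d^0
  state 0100: A-exp=-2, loops=2, term = A^-2 * d^1
  state 0101: A-exp=+0, loops=1, term = A^0 * d^0
  state 0110: A-exp=+0, loops=3, term = A^0 * d^2
  state 0111: A-exp=+2, loops=2, term = A^2 * d^1
  state 1000: A-exp=-2, loops=2, term = A^-2 * d^1
  state 1001: A-exp=+0, loops=1, term = A^0 * d^0
  state 1010: A-exp=+0, loops=3, term = A^0 * d^2
  state 1011: A-exp=+2, loops=2, term = A^2 * d^1
  state 1100: A-exp=+0, loops=3, term = A^0 * d^2
  state 1101: A-exp=+2, loops=2, term = A^2 * d^1
  state 1110: A-exp=+2, loops=4, term = A^2 * d^3
  state 1111: A-exp=+4, loops=3, term = A^4 * d^2
Collect the terms by A-exponent (count of states per loop number):
Powers of d = -A^2 - A^-2: d^2 = A^4 + 2 + A^-4; d^3 = -A^6 - 3*A^2 - 3*A^-2 - A^-6.
  A^4 * (d^2) = A^8 + 2*A^4 + 1
  A^2 * (3*d + d^3) = -A^8 - 6*A^4 - 6 - A^-4
  A^0 * (3 + 3*d^2) = 3*A^4 + 9 + 3*A^-4
  A^-2 * (4*d) = -4 - 4*A^-4
  A^-4 * (d^2) = 1 + 2*A^-4 + A^-8
Summing the groups: <K> = -A^4 + 1 + A^-8
Normalise by the writhe: (-A^3)^(-w) = (-A^3)^(4) = A^12, so f(A) = A^12 * <K> = -A^16 + A^12 + A^4.
Substitute A = t^(-1/4), i.e. A^e → t^(-e/4): V(t) = t^-1 + t^-3 - t^-4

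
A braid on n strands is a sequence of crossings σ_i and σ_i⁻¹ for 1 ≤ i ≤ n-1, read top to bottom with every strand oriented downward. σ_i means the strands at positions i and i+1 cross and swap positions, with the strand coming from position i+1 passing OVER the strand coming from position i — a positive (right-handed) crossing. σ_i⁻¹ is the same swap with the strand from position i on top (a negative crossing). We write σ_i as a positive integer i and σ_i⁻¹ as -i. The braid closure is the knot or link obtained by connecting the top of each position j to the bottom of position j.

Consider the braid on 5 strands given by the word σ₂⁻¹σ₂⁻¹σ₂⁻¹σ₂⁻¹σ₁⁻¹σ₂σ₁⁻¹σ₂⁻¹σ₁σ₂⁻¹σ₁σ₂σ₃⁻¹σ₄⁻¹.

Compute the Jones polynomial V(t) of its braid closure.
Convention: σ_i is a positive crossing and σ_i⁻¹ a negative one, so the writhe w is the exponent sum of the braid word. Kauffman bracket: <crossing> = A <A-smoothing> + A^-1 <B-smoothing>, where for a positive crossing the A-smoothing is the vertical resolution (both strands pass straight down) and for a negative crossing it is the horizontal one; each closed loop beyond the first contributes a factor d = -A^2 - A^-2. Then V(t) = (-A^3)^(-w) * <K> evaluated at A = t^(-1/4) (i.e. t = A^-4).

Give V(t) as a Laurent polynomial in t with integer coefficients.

-1 + 3*t^-1 - 3*t^-2 + 5*t^-3 - 5*t^-4 + 4*t^-5 - 3*t^-6 + 2*t^-7 - t^-8

Derivation:
The presented braid s2^-1 s2^-1 s2^-1 s2^-1 s1^-1 s2 s1^-1 s2^-1 s1 s2^-1 s1 s2 s3^-1 s4^-1 on 5 strands reduces by inverse Markov moves (closure unchanged at each step):
  Destabilize: the word has the form β·s4^-1 where s4^-1 occurs only as the final letter (β ∈ B_4); drop it and the last strand → 4 strands.
  Destabilize: the word has the form β·s3^-1 where s3^-1 occurs only as the final letter (β ∈ B_3); drop it and the last strand → 3 strands.
  Deconjugate: the word is γ·β·γ⁻¹ with γ = s2^-1 (prefix) and γ⁻¹ = s2 (suffix); strip both.
Reduced to β = s2^-1 s2^-1 s2^-1 s1^-1 s2 s1^-1 s2^-1 s1 s2^-1 s1 on 3 strands, 10 crossings.
Compute on β:
Braid: s2^-1 s2^-1 s2^-1 s1^-1 s2 s1^-1 s2^-1 s1 s2^-1 s1 on 3 strands, 10 crossings.
Writhe w = (#positive) - (#negative) = 3 - 7 = -4.
State-sum expansion of <K>. There are 2^10 = 1024 states.
Smooth each crossing (0=||, 1=⌣⌢); contribution A^(Σ sign_k(1-2s_k)) * d^(L-1).
Tabulate the states by total A-exponent and number of loops L (A-exp: L × count):
  A^10: L=6 ×1
  A^8: L=5 ×10
  A^6: L=4 ×41, L=6 ×4
  A^4: L=3 ×88, L=5 ×31, L=7 ×1
  A^2: L=2 ×102, L=4 ×99, L=6 ×9
  A^0: L=1 ×54, L=3 ×162, L=5 ×36
  A^-2: L=2 ×134, L=4 ×74, L=6 ×2
  A^-4: L=1 ×30, L=3 ×82, L=5 ×8
  A^-6: L=2 ×32, L=4 ×13
  A^-8: L=1 ×3, L=3 ×7
  A^-10: L=2 ×1
Each group contributes A^e * Σ count * d^(L-1):
Powers of d = -A^2 - A^-2: d^2 = A^4 + 2 + A^-4; d^3 = -A^6 - 3*A^2 - 3*A^-2 - A^-6; d^4 = A^8 + 4*A^4 + 6 + 4*A^-4 + A^-8; d^5 = -A^10 - 5*A^6 - 10*A^2 - 10*A^-2 - 5*A^-6 - A^-10; d^6 = A^12 + 6*A^8 + 15*A^4 + 20 + 15*A^-4 + 6*A^-8 + A^-12.
  A^10 * (d^5) = -A^20 - 5*A^16 - 10*A^12 - 10*A^8 - 5*A^4 - 1
  A^8 * (10*d^4) = 10*A^16 + 40*A^12 + 60*A^8 + 40*A^4 + 10
  A^6 * (41*d^3 + 4*d^5) = -4*A^16 - 61*A^12 - 163*A^8 - 163*A^4 - 61 - 4*A^-4
  A^4 * (88*d^2 + 31*d^4 + d^6) = A^16 + 37*A^12 + 227*A^8 + 382*A^4 + 227 + 37*A^-4 + A^-8
  A^2 * (102*d + 99*d^3 + 9*d^5) = -9*A^12 - 144*A^8 - 489*A^4 - 489 - 144*A^-4 - 9*A^-8
  A^0 * (54 + 162*d^2 + 36*d^4) = 36*A^8 + 306*A^4 + 594 + 306*A^-4 + 36*A^-8
  A^-2 * (134*d + 74*d^3 + 2*d^5) = -2*A^8 - 84*A^4 - 376 - 376*A^-4 - 84*A^-8 - 2*A^-12
  A^-4 * (30 + 82*d^2 + 8*d^4) = 8*A^4 + 114 + 242*A^-4 + 114*A^-8 + 8*A^-12
  A^-6 * (32*d + 13*d^3) = -13 - 71*A^-4 - 71*A^-8 - 13*A^-12
  A^-8 * (3 + 7*d^2) = 7*A^-4 + 17*A^-8 + 7*A^-12
  A^-10 * (d) = -A^-8 - A^-12
Summing the groups: <K> = -A^20 + 2*A^16 - 3*A^12 + 4*A^8 - 5*A^4 + 5 - 3*A^-4 + 3*A^-8 - A^-12
Normalise by the writhe: (-A^3)^(-w) = (-A^3)^(4) = A^12, so f(A) = A^12 * <K> = -A^32 + 2*A^28 - 3*A^24 + 4*A^20 - 5*A^16 + 5*A^12 - 3*A^8 + 3*A^4 - 1.
Substitute A = t^(-1/4), i.e. A^e → t^(-e/4): V(t) = -1 + 3*t^-1 - 3*t^-2 + 5*t^-3 - 5*t^-4 + 4*t^-5 - 3*t^-6 + 2*t^-7 - t^-8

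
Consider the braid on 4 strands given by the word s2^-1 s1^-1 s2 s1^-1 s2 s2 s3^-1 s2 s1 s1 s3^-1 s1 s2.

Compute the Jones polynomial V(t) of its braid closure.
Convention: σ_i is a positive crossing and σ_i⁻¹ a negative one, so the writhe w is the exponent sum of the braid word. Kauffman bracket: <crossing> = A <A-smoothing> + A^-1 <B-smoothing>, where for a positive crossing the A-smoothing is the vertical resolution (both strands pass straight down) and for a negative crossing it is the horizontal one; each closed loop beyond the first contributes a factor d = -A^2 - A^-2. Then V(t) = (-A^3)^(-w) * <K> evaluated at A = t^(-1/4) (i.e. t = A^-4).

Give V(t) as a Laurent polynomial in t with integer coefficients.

t^7 - 2*t^6 + 3*t^5 - 5*t^4 + 5*t^3 - 4*t^2 + 4*t - 2 + t^-1

Derivation:
The presented braid s2^-1 s1^-1 s2 s1^-1 s2 s2 s3^-1 s2 s1 s1 s3^-1 s1 s2 on 4 strands reduces by inverse Markov moves (closure unchanged at each step):
  Deconjugate: the word is γ·β·γ⁻¹ with γ = s2^-1 s1^-1 (prefix) and γ⁻¹ = s1 s2 (suffix); strip both.
Reduced to β = s2 s1^-1 s2 s2 s3^-1 s2 s1 s1 s3^-1 on 4 strands, 9 crossings.
Compute on β:
Braid: s2 s1^-1 s2 s2 s3^-1 s2 s1 s1 s3^-1 on 4 strands, 9 crossings.
Writhe w = (#positive) - (#negative) = 6 - 3 = 3.
Enumerate smoothing states for the bracket polynomial. There are 2^9 = 512 states.
Each crossing splits two ways (0=vertical, 1=horizontal). The state's weight is A^(#A-smoothings - #B-smoothings) * d^(loops - 1).
Tabulate the states by total A-exponent and number of loops L (A-exp: L × count):
  A^9: L=3 ×1
  A^7: L=2 ×6, L=4 ×3
  A^5: L=1 ×11, L=3 ×24, L=5 ×1
  A^3: L=2 ×68, L=4 ×16
  A^1: L=1 ×38, L=3 ×85, L=5 ×3
  A^-1: L=2 ×77, L=4 ×49
  A^-3: L=3 ×69, L=5 ×15
  A^-5: L=4 ×34, L=6 ×2
  A^-7: L=5 ×9
  A^-9: L=6 ×1
Each group contributes A^e * Σ count * d^(L-1):
Powers of d = -A^2 - A^-2: d^2 = A^4 + 2 + A^-4; d^3 = -A^6 - 3*A^2 - 3*A^-2 - A^-6; d^4 = A^8 + 4*A^4 + 6 + 4*A^-4 + A^-8; d^5 = -A^10 - 5*A^6 - 10*A^2 - 10*A^-2 - 5*A^-6 - A^-10.
  A^9 * (d^2) = A^13 + 2*A^9 + A^5
  A^7 * (6*d + 3*d^3) = -3*A^13 - 15*A^9 - 15*A^5 - 3*A
  A^5 * (11 + 24*d^2 + d^4) = A^13 + 28*A^9 + 65*A^5 + 28*A + A^-3
  A^3 * (68*d + 16*d^3) = -16*A^9 - 116*A^5 - 116*A - 16*A^-3
  A^1 * (38 + 85*d^2 + 3*d^4) = 3*A^9 + 97*A^5 + 226*A + 97*A^-3 + 3*A^-7
  A^-1 * (77*d + 49*d^3) = -49*A^5 - 224*A - 224*A^-3 - 49*A^-7
  A^-3 * (69*d^2 + 15*d^4) = 15*A^5 + 129*A + 228*A^-3 + 129*A^-7 + 15*A^-11
  A^-5 * (34*d^3 + 2*d^5) = -2*A^5 - 44*A - 122*A^-3 - 122*A^-7 - 44*A^-11 - 2*A^-15
  A^-7 * (9*d^4) = 9*A + 36*A^-3 + 54*A^-7 + 36*A^-11 + 9*A^-15
  A^-9 * (d^5) = -A - 5*A^-3 - 10*A^-7 - 10*A^-11 - 5*A^-15 - A^-19
Summing the groups: <K> = -A^13 + 2*A^9 - 4*A^5 + 4*A - 5*A^-3 + 5*A^-7 - 3*A^-11 + 2*A^-15 - A^-19
Normalise by the writhe: (-A^3)^(-w) = (-A^3)^(-3) = -A^-9, so f(A) = -A^-9 * <K> = A^4 - 2 + 4*A^-4 - 4*A^-8 + 5*A^-12 - 5*A^-16 + 3*A^-20 - 2*A^-24 + A^-28.
Substitute A = t^(-1/4), i.e. A^e → t^(-e/4): V(t) = t^7 - 2*t^6 + 3*t^5 - 5*t^4 + 5*t^3 - 4*t^2 + 4*t - 2 + t^-1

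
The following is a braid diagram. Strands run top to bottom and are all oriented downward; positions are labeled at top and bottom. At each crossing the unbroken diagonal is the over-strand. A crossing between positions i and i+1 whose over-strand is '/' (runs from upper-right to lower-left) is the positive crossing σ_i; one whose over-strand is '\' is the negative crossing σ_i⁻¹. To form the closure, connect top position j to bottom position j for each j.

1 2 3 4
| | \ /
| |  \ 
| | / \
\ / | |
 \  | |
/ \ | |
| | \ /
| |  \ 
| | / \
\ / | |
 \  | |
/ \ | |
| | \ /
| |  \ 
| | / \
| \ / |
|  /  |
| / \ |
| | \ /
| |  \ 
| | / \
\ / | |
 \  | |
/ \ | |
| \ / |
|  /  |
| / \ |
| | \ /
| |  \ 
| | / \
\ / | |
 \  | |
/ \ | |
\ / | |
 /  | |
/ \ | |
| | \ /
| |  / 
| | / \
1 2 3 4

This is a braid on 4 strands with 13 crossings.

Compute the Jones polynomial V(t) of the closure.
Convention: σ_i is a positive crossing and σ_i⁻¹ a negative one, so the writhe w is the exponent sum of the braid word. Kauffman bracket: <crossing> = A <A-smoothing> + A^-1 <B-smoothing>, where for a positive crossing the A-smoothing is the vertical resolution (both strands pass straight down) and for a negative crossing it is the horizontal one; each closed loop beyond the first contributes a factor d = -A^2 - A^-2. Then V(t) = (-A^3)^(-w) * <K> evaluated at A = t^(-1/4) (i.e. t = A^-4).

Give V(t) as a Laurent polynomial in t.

1 - 2*t^-1 + 4*t^-2 - 5*t^-3 + 7*t^-4 - 7*t^-5 + 6*t^-6 - 5*t^-7 + 3*t^-8 - t^-9

Derivation:
Reading the diagram top to bottom ('/'-over between positions i,i+1 = s_i, '\'-over = s_i^-1): braid word = s3^-1 s1^-1 s3^-1 s1^-1 s3^-1 s2 s3^-1 s1^-1 s2 s3^-1 s1^-1 s1 s3.
The presented braid s3^-1 s1^-1 s3^-1 s1^-1 s3^-1 s2 s3^-1 s1^-1 s2 s3^-1 s1^-1 s1 s3 on 4 strands reduces by inverse Markov moves (closure unchanged at each step):
  Deconjugate: the word is γ·β·γ⁻¹ with γ = s3^-1 s1^-1 (prefix) and γ⁻¹ = s1 s3 (suffix); strip both.
Reduced to β = s3^-1 s1^-1 s3^-1 s2 s3^-1 s1^-1 s2 s3^-1 s1^-1 on 4 strands, 9 crossings.
Compute on β:
Braid: s3^-1 s1^-1 s3^-1 s2 s3^-1 s1^-1 s2 s3^-1 s1^-1 on 4 strands, 9 crossings.
Writhe w = (#positive) - (#negative) = 2 - 7 = -5.
Enumerate smoothing states for the bracket polynomial. There are 2^9 = 512 states.
Each crossing splits two ways (0=vertical, 1=horizontal). The state's weight is A^(#A-smoothings - #B-smoothings) * d^(loops - 1).
Tabulate the states by total A-exponent and number of loops L (A-exp: L × count):
  A^9: L=7 ×1
  A^7: L=6 ×9
  A^5: L=5 ×36
  A^3: L=4 ×83, L=6 ×1
  A^1: L=3 ×118, L=5 ×8
  A^-1: L=2 ×100, L=4 ×26
  A^-3: L=1 ×41, L=3 ×42, L=5 ×1
  A^-5: L=2 ×31, L=4 ×5
  A^-7: L=3 ×9
  A^-9: L=4 ×1
Each group contributes A^e * Σ count * d^(L-1):
Powers of d = -A^2 - A^-2: d^2 = A^4 + 2 + A^-4; d^3 = -A^6 - 3*A^2 - 3*A^-2 - A^-6; d^4 = A^8 + 4*A^4 + 6 + 4*A^-4 + A^-8; d^5 = -A^10 - 5*A^6 - 10*A^2 - 10*A^-2 - 5*A^-6 - A^-10; d^6 = A^12 + 6*A^8 + 15*A^4 + 20 + 15*A^-4 + 6*A^-8 + A^-12.
  A^9 * (d^6) = A^21 + 6*A^17 + 15*A^13 + 20*A^9 + 15*A^5 + 6*A + A^-3
  A^7 * (9*d^5) = -9*A^17 - 45*A^13 - 90*A^9 - 90*A^5 - 45*A - 9*A^-3
  A^5 * (36*d^4) = 36*A^13 + 144*A^9 + 216*A^5 + 144*A + 36*A^-3
  A^3 * (83*d^3 + d^5) = -A^13 - 88*A^9 - 259*A^5 - 259*A - 88*A^-3 - A^-7
  A^1 * (118*d^2 + 8*d^4) = 8*A^9 + 150*A^5 + 284*A + 150*A^-3 + 8*A^-7
  A^-1 * (100*d + 26*d^3) = -26*A^5 - 178*A - 178*A^-3 - 26*A^-7
  A^-3 * (41 + 42*d^2 + d^4) = A^5 + 46*A + 131*A^-3 + 46*A^-7 + A^-11
  A^-5 * (31*d + 5*d^3) = -5*A - 46*A^-3 - 46*A^-7 - 5*A^-11
  A^-7 * (9*d^2) = 9*A^-3 + 18*A^-7 + 9*A^-11
  A^-9 * (d^3) = -A^-3 - 3*A^-7 - 3*A^-11 - A^-15
Summing the groups: <K> = A^21 - 3*A^17 + 5*A^13 - 6*A^9 + 7*A^5 - 7*A + 5*A^-3 - 4*A^-7 + 2*A^-11 - A^-15
Normalise by the writhe: (-A^3)^(-w) = (-A^3)^(5) = -A^15, so f(A) = -A^15 * <K> = -A^36 + 3*A^32 - 5*A^28 + 6*A^24 - 7*A^20 + 7*A^16 - 5*A^12 + 4*A^8 - 2*A^4 + 1.
Substitute A = t^(-1/4), i.e. A^e → t^(-e/4): V(t) = 1 - 2*t^-1 + 4*t^-2 - 5*t^-3 + 7*t^-4 - 7*t^-5 + 6*t^-6 - 5*t^-7 + 3*t^-8 - t^-9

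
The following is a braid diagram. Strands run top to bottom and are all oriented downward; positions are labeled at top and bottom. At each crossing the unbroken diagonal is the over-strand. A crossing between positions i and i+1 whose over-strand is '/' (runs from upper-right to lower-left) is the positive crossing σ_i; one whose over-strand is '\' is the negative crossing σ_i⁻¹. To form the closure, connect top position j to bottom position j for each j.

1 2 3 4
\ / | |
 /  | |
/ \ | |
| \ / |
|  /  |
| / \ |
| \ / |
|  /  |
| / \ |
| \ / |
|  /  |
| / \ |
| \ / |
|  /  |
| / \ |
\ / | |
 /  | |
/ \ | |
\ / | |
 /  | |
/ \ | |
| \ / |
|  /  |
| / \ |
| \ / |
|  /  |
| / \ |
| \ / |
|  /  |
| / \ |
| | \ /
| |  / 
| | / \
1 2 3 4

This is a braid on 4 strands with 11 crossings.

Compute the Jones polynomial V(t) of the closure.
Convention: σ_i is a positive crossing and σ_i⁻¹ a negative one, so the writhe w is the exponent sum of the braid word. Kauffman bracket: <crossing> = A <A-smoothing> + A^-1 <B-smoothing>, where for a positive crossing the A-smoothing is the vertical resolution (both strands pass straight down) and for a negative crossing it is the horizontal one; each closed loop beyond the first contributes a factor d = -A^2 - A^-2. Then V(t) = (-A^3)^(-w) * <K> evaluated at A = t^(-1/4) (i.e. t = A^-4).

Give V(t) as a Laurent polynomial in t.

Reading the diagram top to bottom ('/'-over between positions i,i+1 = s_i, '\'-over = s_i^-1): braid word = s1 s2 s2 s2 s2 s1 s1 s2 s2 s2 s3.
The presented braid s1 s2 s2 s2 s2 s1 s1 s2 s2 s2 s3 on 4 strands reduces by inverse Markov moves (closure unchanged at each step):
  Destabilize: the word has the form β·s3 where s3 occurs only as the final letter (β ∈ B_3); drop it and the last strand → 3 strands.
Reduced to β = s1 s2 s2 s2 s2 s1 s1 s2 s2 s2 on 3 strands, 10 crossings.
Compute on β:
Braid: s1 s2 s2 s2 s2 s1 s1 s2 s2 s2 on 3 strands, 10 crossings.
Writhe w = (#positive) - (#negative) = 10 - 0 = 10.
Computing the Kauffman bracket via state sum. There are 2^10 = 1024 states.
Smooth each crossing (0=||, 1=⌣⌢); contribution A^(Σ sign_k(1-2s_k)) * d^(L-1).
Tabulate the states by total A-exponent and number of loops L (A-exp: L × count):
  A^10: L=3 ×1
  A^8: L=2 ×10
  A^6: L=1 ×21, L=3 ×24
  A^4: L=2 ×84, L=4 ×36
  A^2: L=1 ×24, L=3 ×151, L=5 ×35
  A^0: L=2 ×72, L=4 ×159, L=6 ×21
  A^-2: L=3 ×98, L=5 ×105, L=7 ×7
  A^-4: L=4 ×76, L=6 ×43, L=8 ×1
  A^-6: L=5 ×35, L=7 ×10
  A^-8: L=6 ×9, L=8 ×1
  A^-10: L=7 ×1
Each group contributes A^e * Σ count * d^(L-1):
Powers of d = -A^2 - A^-2: d^2 = A^4 + 2 + A^-4; d^3 = -A^6 - 3*A^2 - 3*A^-2 - A^-6; d^4 = A^8 + 4*A^4 + 6 + 4*A^-4 + A^-8; d^5 = -A^10 - 5*A^6 - 10*A^2 - 10*A^-2 - 5*A^-6 - A^-10; d^6 = A^12 + 6*A^8 + 15*A^4 + 20 + 15*A^-4 + 6*A^-8 + A^-12; d^7 = -A^14 - 7*A^10 - 21*A^6 - 35*A^2 - 35*A^-2 - 21*A^-6 - 7*A^-10 - A^-14.
  A^10 * (d^2) = A^14 + 2*A^10 + A^6
  A^8 * (10*d) = -10*A^10 - 10*A^6
  A^6 * (21 + 24*d^2) = 24*A^10 + 69*A^6 + 24*A^2
  A^4 * (84*d + 36*d^3) = -36*A^10 - 192*A^6 - 192*A^2 - 36*A^-2
  A^2 * (24 + 151*d^2 + 35*d^4) = 35*A^10 + 291*A^6 + 536*A^2 + 291*A^-2 + 35*A^-6
  A^0 * (72*d + 159*d^3 + 21*d^5) = -21*A^10 - 264*A^6 - 759*A^2 - 759*A^-2 - 264*A^-6 - 21*A^-10
  A^-2 * (98*d^2 + 105*d^4 + 7*d^6) = 7*A^10 + 147*A^6 + 623*A^2 + 966*A^-2 + 623*A^-6 + 147*A^-10 + 7*A^-14
  A^-4 * (76*d^3 + 43*d^5 + d^7) = -A^10 - 50*A^6 - 312*A^2 - 693*A^-2 - 693*A^-6 - 312*A^-10 - 50*A^-14 - A^-18
  A^-6 * (35*d^4 + 10*d^6) = 10*A^6 + 95*A^2 + 290*A^-2 + 410*A^-6 + 290*A^-10 + 95*A^-14 + 10*A^-18
  A^-8 * (9*d^5 + d^7) = -A^6 - 16*A^2 - 66*A^-2 - 125*A^-6 - 125*A^-10 - 66*A^-14 - 16*A^-18 - A^-22
  A^-10 * (d^6) = A^2 + 6*A^-2 + 15*A^-6 + 20*A^-10 + 15*A^-14 + 6*A^-18 + A^-22
Summing the groups: <K> = A^14 + A^6 - A^-2 + A^-6 - A^-10 + A^-14 - A^-18
Normalise by the writhe: (-A^3)^(-w) = (-A^3)^(-10) = A^-30, so f(A) = A^-30 * <K> = A^-16 + A^-24 - A^-32 + A^-36 - A^-40 + A^-44 - A^-48.
Substitute A = t^(-1/4), i.e. A^e → t^(-e/4): V(t) = -t^12 + t^11 - t^10 + t^9 - t^8 + t^6 + t^4

Answer: -t^12 + t^11 - t^10 + t^9 - t^8 + t^6 + t^4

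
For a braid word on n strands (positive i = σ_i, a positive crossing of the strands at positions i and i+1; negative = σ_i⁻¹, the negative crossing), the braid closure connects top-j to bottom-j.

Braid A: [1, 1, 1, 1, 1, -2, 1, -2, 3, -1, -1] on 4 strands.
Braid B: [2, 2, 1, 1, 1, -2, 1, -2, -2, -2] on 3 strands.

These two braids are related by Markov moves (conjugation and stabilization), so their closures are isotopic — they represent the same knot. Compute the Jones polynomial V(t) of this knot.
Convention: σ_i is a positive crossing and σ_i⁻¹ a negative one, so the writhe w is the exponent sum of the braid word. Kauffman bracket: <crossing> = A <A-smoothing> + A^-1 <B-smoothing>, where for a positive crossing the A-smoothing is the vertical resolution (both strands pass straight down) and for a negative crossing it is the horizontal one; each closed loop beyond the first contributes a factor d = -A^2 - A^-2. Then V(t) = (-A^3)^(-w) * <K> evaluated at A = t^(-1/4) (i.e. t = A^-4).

t^5 - 2*t^4 + 2*t^3 - 2*t^2 + 2*t - 1 + t^-1

Derivation:
Markov-equivalent braids have isotopic closures, hence identical knot invariants. Strip the Markov moves from each word to reach a common short braid β, then compute V(t) once on β.
Braid A: s1 s1 s1 s1 s1 s2^-1 s1 s2^-1 s3 s1^-1 s1^-1 on 4 strands reduces by inverse Markov moves (closure unchanged at each step):
  Deconjugate: the word is γ·β·γ⁻¹ with γ = s1 s1 (prefix) and γ⁻¹ = s1^-1 s1^-1 (suffix); strip both.
  Destabilize: the word has the form β·s3 where s3 occurs only as the final letter (β ∈ B_3); drop it and the last strand → 3 strands.
Reduced to β = s1 s1 s1 s2^-1 s1 s2^-1 on 3 strands, 6 crossings.
Braid B: s2 s2 s1 s1 s1 s2^-1 s1 s2^-1 s2^-1 s2^-1 on 3 strands reduces by inverse Markov moves (closure unchanged at each step):
  Deconjugate: the word is γ·β·γ⁻¹ with γ = s2 s2 (prefix) and γ⁻¹ = s2^-1 s2^-1 (suffix); strip both.
Reduced to β = s1 s1 s1 s2^-1 s1 s2^-1 on 3 strands, 6 crossings.
Both give the same β = s1 s1 s1 s2^-1 s1 s2^-1 on 3 strands, so one state sum suffices:
Braid: s1 s1 s1 s2^-1 s1 s2^-1 on 3 strands, 6 crossings.
Writhe w = (#positive) - (#negative) = 4 - 2 = 2.
Computing the Kauffman bracket via state sum. There are 2^6 = 64 states.
For each crossing: s=0 is the vertical smoothing, s=1 horizontal. Crossing k contributes A^(sign_k * (1 - 2*s_k)); loop factor d = -A^2 - A^-2.
Tabulate the states by total A-exponent and number of loops L (A-exp: L × count):
  A^6: L=3 ×1
  A^4: L=2 ×6
  A^2: L=1 ×11, L=3 ×4
  A^0: L=2 ×19, L=4 ×1
  A^-2: L=3 ×15
  A^-4: L=4 ×6
  A^-6: L=5 ×1
Each group contributes A^e * Σ count * d^(L-1):
Powers of d = -A^2 - A^-2: d^2 = A^4 + 2 + A^-4; d^3 = -A^6 - 3*A^2 - 3*A^-2 - A^-6; d^4 = A^8 + 4*A^4 + 6 + 4*A^-4 + A^-8.
  A^6 * (d^2) = A^10 + 2*A^6 + A^2
  A^4 * (6*d) = -6*A^6 - 6*A^2
  A^2 * (11 + 4*d^2) = 4*A^6 + 19*A^2 + 4*A^-2
  A^0 * (19*d + d^3) = -A^6 - 22*A^2 - 22*A^-2 - A^-6
  A^-2 * (15*d^2) = 15*A^2 + 30*A^-2 + 15*A^-6
  A^-4 * (6*d^3) = -6*A^2 - 18*A^-2 - 18*A^-6 - 6*A^-10
  A^-6 * (d^4) = A^2 + 4*A^-2 + 6*A^-6 + 4*A^-10 + A^-14
Summing the groups: <K> = A^10 - A^6 + 2*A^2 - 2*A^-2 + 2*A^-6 - 2*A^-10 + A^-14
Normalise by the writhe: (-A^3)^(-w) = (-A^3)^(-2) = A^-6, so f(A) = A^-6 * <K> = A^4 - 1 + 2*A^-4 - 2*A^-8 + 2*A^-12 - 2*A^-16 + A^-20.
Substitute A = t^(-1/4), i.e. A^e → t^(-e/4): V(t) = t^5 - 2*t^4 + 2*t^3 - 2*t^2 + 2*t - 1 + t^-1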